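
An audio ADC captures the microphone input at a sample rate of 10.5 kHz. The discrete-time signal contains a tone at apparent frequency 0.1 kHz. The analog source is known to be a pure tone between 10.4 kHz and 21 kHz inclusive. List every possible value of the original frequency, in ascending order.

Frequencies that alias to 0.1 kHz are k·fs ± 0.1 kHz for integer k ≥ 0.
k=0: 0.1 kHz.
k=1: 10.4 kHz, 10.6 kHz.
k=2: 20.9 kHz, 21.1 kHz.
k=3: 31.4 kHz, 31.6 kHz.
Within [10.4 kHz, 21 kHz]: 10.4 kHz, 10.6 kHz, 20.9 kHz.

10.4 kHz, 10.6 kHz, 20.9 kHz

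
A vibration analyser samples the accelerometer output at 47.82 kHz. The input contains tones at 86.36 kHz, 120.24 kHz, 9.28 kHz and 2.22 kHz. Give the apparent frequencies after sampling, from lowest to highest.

2.22 kHz, 9.28 kHz, 23.22 kHz

fs/2 = 23.91 kHz.
86.36 kHz mod fs = 38.54 kHz.
38.54 kHz > fs/2 = 23.91 kHz, folds to fs − 38.54 kHz = 9.28 kHz.
120.24 kHz mod fs = 24.6 kHz.
24.6 kHz > fs/2 = 23.91 kHz, folds to fs − 24.6 kHz = 23.22 kHz.
9.28 kHz ≤ fs/2 = 23.91 kHz, passes unchanged.
2.22 kHz ≤ fs/2 = 23.91 kHz, passes unchanged.
Distinct values: {2.22 kHz, 9.28 kHz, 23.22 kHz}.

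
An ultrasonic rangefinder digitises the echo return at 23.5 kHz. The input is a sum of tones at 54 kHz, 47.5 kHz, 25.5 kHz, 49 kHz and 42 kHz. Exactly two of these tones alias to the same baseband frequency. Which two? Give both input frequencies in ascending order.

fs/2 = 11.75 kHz.
54 kHz mod fs = 7 kHz.
7 kHz ≤ fs/2 = 11.75 kHz, appears at 7 kHz.
47.5 kHz mod fs = 0.5 kHz.
0.5 kHz ≤ fs/2 = 11.75 kHz, appears at 0.5 kHz.
25.5 kHz mod fs = 2 kHz.
2 kHz ≤ fs/2 = 11.75 kHz, appears at 2 kHz.
49 kHz mod fs = 2 kHz.
2 kHz ≤ fs/2 = 11.75 kHz, appears at 2 kHz.
42 kHz mod fs = 18.5 kHz.
18.5 kHz > fs/2 = 11.75 kHz, folds to fs − 18.5 kHz = 5 kHz.
25.5 kHz and 49 kHz both map to 2 kHz.

25.5 kHz, 49 kHz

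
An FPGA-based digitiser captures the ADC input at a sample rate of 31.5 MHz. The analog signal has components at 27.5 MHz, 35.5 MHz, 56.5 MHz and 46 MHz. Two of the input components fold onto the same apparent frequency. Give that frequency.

fs/2 = 15.75 MHz.
27.5 MHz > fs/2 = 15.75 MHz, folds to fs − 27.5 MHz = 4 MHz.
35.5 MHz mod fs = 4 MHz.
4 MHz ≤ fs/2 = 15.75 MHz, appears at 4 MHz.
56.5 MHz mod fs = 25 MHz.
25 MHz > fs/2 = 15.75 MHz, folds to fs − 25 MHz = 6.5 MHz.
46 MHz mod fs = 14.5 MHz.
14.5 MHz ≤ fs/2 = 15.75 MHz, appears at 14.5 MHz.
27.5 MHz and 35.5 MHz both map to 4 MHz.

4 MHz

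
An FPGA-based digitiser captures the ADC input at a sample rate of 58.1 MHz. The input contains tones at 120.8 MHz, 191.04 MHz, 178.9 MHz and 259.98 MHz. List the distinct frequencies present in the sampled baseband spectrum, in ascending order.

fs/2 = 29.05 MHz.
120.8 MHz mod fs = 4.6 MHz.
4.6 MHz ≤ fs/2 = 29.05 MHz, appears at 4.6 MHz.
191.04 MHz mod fs = 16.74 MHz.
16.74 MHz ≤ fs/2 = 29.05 MHz, appears at 16.74 MHz.
178.9 MHz mod fs = 4.6 MHz.
4.6 MHz ≤ fs/2 = 29.05 MHz, appears at 4.6 MHz.
259.98 MHz mod fs = 27.58 MHz.
27.58 MHz ≤ fs/2 = 29.05 MHz, appears at 27.58 MHz.
Distinct values: {4.6 MHz, 16.74 MHz, 27.58 MHz}.

4.6 MHz, 16.74 MHz, 27.58 MHz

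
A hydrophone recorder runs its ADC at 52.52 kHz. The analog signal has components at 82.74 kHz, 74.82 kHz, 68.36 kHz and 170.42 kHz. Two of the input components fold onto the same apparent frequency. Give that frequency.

fs/2 = 26.26 kHz.
82.74 kHz mod fs = 30.22 kHz.
30.22 kHz > fs/2 = 26.26 kHz, folds to fs − 30.22 kHz = 22.3 kHz.
74.82 kHz mod fs = 22.3 kHz.
22.3 kHz ≤ fs/2 = 26.26 kHz, appears at 22.3 kHz.
68.36 kHz mod fs = 15.84 kHz.
15.84 kHz ≤ fs/2 = 26.26 kHz, appears at 15.84 kHz.
170.42 kHz mod fs = 12.86 kHz.
12.86 kHz ≤ fs/2 = 26.26 kHz, appears at 12.86 kHz.
74.82 kHz and 82.74 kHz both map to 22.3 kHz.

22.3 kHz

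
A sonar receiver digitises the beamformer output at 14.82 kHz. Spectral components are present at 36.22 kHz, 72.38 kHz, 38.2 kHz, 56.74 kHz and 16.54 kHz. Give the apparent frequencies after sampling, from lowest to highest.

1.72 kHz, 2.54 kHz, 6.26 kHz, 6.58 kHz

fs/2 = 7.41 kHz.
36.22 kHz mod fs = 6.58 kHz.
6.58 kHz ≤ fs/2 = 7.41 kHz, appears at 6.58 kHz.
72.38 kHz mod fs = 13.1 kHz.
13.1 kHz > fs/2 = 7.41 kHz, folds to fs − 13.1 kHz = 1.72 kHz.
38.2 kHz mod fs = 8.56 kHz.
8.56 kHz > fs/2 = 7.41 kHz, folds to fs − 8.56 kHz = 6.26 kHz.
56.74 kHz mod fs = 12.28 kHz.
12.28 kHz > fs/2 = 7.41 kHz, folds to fs − 12.28 kHz = 2.54 kHz.
16.54 kHz mod fs = 1.72 kHz.
1.72 kHz ≤ fs/2 = 7.41 kHz, appears at 1.72 kHz.
Distinct values: {1.72 kHz, 2.54 kHz, 6.26 kHz, 6.58 kHz}.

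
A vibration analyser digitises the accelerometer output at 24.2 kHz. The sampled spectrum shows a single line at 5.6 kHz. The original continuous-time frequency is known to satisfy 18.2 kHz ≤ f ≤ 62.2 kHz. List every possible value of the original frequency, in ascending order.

18.6 kHz, 29.8 kHz, 42.8 kHz, 54 kHz

Frequencies that alias to 5.6 kHz are k·fs ± 5.6 kHz for integer k ≥ 0.
k=0: 5.6 kHz.
k=1: 18.6 kHz, 29.8 kHz.
k=2: 42.8 kHz, 54 kHz.
k=3: 67 kHz, 78.2 kHz.
Within [18.2 kHz, 62.2 kHz]: 18.6 kHz, 29.8 kHz, 42.8 kHz, 54 kHz.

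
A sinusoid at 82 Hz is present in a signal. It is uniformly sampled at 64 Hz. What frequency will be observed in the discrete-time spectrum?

18 Hz

82 Hz mod fs = 18 Hz.
18 Hz ≤ fs/2 = 32 Hz, appears at 18 Hz.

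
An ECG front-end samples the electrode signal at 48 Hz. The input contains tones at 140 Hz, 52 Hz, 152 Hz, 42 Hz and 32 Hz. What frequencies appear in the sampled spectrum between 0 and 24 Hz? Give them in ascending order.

fs/2 = 24 Hz.
140 Hz mod fs = 44 Hz.
44 Hz > fs/2 = 24 Hz, folds to fs − 44 Hz = 4 Hz.
52 Hz mod fs = 4 Hz.
4 Hz ≤ fs/2 = 24 Hz, appears at 4 Hz.
152 Hz mod fs = 8 Hz.
8 Hz ≤ fs/2 = 24 Hz, appears at 8 Hz.
42 Hz > fs/2 = 24 Hz, folds to fs − 42 Hz = 6 Hz.
32 Hz > fs/2 = 24 Hz, folds to fs − 32 Hz = 16 Hz.
Distinct values: {4 Hz, 6 Hz, 8 Hz, 16 Hz}.

4 Hz, 6 Hz, 8 Hz, 16 Hz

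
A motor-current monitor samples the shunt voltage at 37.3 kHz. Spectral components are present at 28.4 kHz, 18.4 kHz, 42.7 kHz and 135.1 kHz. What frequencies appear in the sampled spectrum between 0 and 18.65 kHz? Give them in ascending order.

5.4 kHz, 8.9 kHz, 14.1 kHz, 18.4 kHz

fs/2 = 18.65 kHz.
28.4 kHz > fs/2 = 18.65 kHz, folds to fs − 28.4 kHz = 8.9 kHz.
18.4 kHz ≤ fs/2 = 18.65 kHz, passes unchanged.
42.7 kHz mod fs = 5.4 kHz.
5.4 kHz ≤ fs/2 = 18.65 kHz, appears at 5.4 kHz.
135.1 kHz mod fs = 23.2 kHz.
23.2 kHz > fs/2 = 18.65 kHz, folds to fs − 23.2 kHz = 14.1 kHz.
Distinct values: {5.4 kHz, 8.9 kHz, 14.1 kHz, 18.4 kHz}.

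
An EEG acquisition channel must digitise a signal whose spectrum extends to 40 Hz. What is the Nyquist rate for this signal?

80 Hz

Nyquist rate = 2 × 40 Hz = 80 Hz.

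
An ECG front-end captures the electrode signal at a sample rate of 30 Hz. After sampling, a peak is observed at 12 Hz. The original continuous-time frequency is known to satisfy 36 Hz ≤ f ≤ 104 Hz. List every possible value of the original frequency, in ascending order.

42 Hz, 48 Hz, 72 Hz, 78 Hz, 102 Hz

Frequencies that alias to 12 Hz are k·fs ± 12 Hz for integer k ≥ 0.
k=0: 12 Hz.
k=1: 18 Hz, 42 Hz.
k=2: 48 Hz, 72 Hz.
k=3: 78 Hz, 102 Hz.
k=4: 108 Hz, 132 Hz.
Within [36 Hz, 104 Hz]: 42 Hz, 48 Hz, 72 Hz, 78 Hz, 102 Hz.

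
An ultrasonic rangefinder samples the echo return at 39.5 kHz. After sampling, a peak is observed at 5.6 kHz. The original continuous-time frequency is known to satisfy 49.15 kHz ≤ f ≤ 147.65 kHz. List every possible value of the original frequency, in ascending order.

73.4 kHz, 84.6 kHz, 112.9 kHz, 124.1 kHz

Frequencies that alias to 5.6 kHz are k·fs ± 5.6 kHz for integer k ≥ 0.
k=0: 5.6 kHz.
k=1: 33.9 kHz, 45.1 kHz.
k=2: 73.4 kHz, 84.6 kHz.
k=3: 112.9 kHz, 124.1 kHz.
k=4: 152.4 kHz, 163.6 kHz.
Within [49.15 kHz, 147.65 kHz]: 73.4 kHz, 84.6 kHz, 112.9 kHz, 124.1 kHz.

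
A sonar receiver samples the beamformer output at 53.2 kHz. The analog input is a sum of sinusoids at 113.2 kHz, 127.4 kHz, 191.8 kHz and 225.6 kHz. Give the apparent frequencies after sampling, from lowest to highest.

fs/2 = 26.6 kHz.
113.2 kHz mod fs = 6.8 kHz.
6.8 kHz ≤ fs/2 = 26.6 kHz, appears at 6.8 kHz.
127.4 kHz mod fs = 21 kHz.
21 kHz ≤ fs/2 = 26.6 kHz, appears at 21 kHz.
191.8 kHz mod fs = 32.2 kHz.
32.2 kHz > fs/2 = 26.6 kHz, folds to fs − 32.2 kHz = 21 kHz.
225.6 kHz mod fs = 12.8 kHz.
12.8 kHz ≤ fs/2 = 26.6 kHz, appears at 12.8 kHz.
Distinct values: {6.8 kHz, 12.8 kHz, 21 kHz}.

6.8 kHz, 12.8 kHz, 21 kHz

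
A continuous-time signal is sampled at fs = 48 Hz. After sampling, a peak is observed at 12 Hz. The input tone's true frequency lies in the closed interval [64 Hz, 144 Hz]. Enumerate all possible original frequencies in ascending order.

Frequencies that alias to 12 Hz are k·fs ± 12 Hz for integer k ≥ 0.
k=0: 12 Hz.
k=1: 36 Hz, 60 Hz.
k=2: 84 Hz, 108 Hz.
k=3: 132 Hz, 156 Hz.
k=4: 180 Hz, 204 Hz.
Within [64 Hz, 144 Hz]: 84 Hz, 108 Hz, 132 Hz.

84 Hz, 108 Hz, 132 Hz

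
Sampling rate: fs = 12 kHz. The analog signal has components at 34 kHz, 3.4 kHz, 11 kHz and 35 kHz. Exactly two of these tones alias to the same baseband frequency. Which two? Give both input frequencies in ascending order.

fs/2 = 6 kHz.
34 kHz mod fs = 10 kHz.
10 kHz > fs/2 = 6 kHz, folds to fs − 10 kHz = 2 kHz.
3.4 kHz ≤ fs/2 = 6 kHz, passes unchanged.
11 kHz > fs/2 = 6 kHz, folds to fs − 11 kHz = 1 kHz.
35 kHz mod fs = 11 kHz.
11 kHz > fs/2 = 6 kHz, folds to fs − 11 kHz = 1 kHz.
11 kHz and 35 kHz both map to 1 kHz.

11 kHz, 35 kHz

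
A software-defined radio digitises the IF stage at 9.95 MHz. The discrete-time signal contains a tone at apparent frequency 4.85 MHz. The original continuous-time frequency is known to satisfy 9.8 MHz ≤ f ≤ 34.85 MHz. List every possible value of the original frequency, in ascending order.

14.8 MHz, 15.05 MHz, 24.75 MHz, 25 MHz, 34.7 MHz

Frequencies that alias to 4.85 MHz are k·fs ± 4.85 MHz for integer k ≥ 0.
k=0: 4.85 MHz.
k=1: 5.1 MHz, 14.8 MHz.
k=2: 15.05 MHz, 24.75 MHz.
k=3: 25 MHz, 34.7 MHz.
k=4: 34.95 MHz, 44.65 MHz.
Within [9.8 MHz, 34.85 MHz]: 14.8 MHz, 15.05 MHz, 24.75 MHz, 25 MHz, 34.7 MHz.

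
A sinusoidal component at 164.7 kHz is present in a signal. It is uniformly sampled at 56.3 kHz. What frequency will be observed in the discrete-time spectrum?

164.7 kHz mod fs = 52.1 kHz.
52.1 kHz > fs/2 = 28.15 kHz, folds to fs − 52.1 kHz = 4.2 kHz.

4.2 kHz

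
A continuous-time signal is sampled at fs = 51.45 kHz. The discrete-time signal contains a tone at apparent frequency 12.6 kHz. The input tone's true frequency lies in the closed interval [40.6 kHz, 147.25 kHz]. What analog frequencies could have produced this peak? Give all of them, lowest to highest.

64.05 kHz, 90.3 kHz, 115.5 kHz, 141.75 kHz

Frequencies that alias to 12.6 kHz are k·fs ± 12.6 kHz for integer k ≥ 0.
k=0: 12.6 kHz.
k=1: 38.85 kHz, 64.05 kHz.
k=2: 90.3 kHz, 115.5 kHz.
k=3: 141.75 kHz, 166.95 kHz.
k=4: 193.2 kHz, 218.4 kHz.
Within [40.6 kHz, 147.25 kHz]: 64.05 kHz, 90.3 kHz, 115.5 kHz, 141.75 kHz.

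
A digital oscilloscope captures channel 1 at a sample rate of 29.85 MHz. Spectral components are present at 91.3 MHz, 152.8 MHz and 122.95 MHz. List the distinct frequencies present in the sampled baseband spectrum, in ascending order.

1.75 MHz, 3.55 MHz

fs/2 = 14.925 MHz.
91.3 MHz mod fs = 1.75 MHz.
1.75 MHz ≤ fs/2 = 14.925 MHz, appears at 1.75 MHz.
152.8 MHz mod fs = 3.55 MHz.
3.55 MHz ≤ fs/2 = 14.925 MHz, appears at 3.55 MHz.
122.95 MHz mod fs = 3.55 MHz.
3.55 MHz ≤ fs/2 = 14.925 MHz, appears at 3.55 MHz.
Distinct values: {1.75 MHz, 3.55 MHz}.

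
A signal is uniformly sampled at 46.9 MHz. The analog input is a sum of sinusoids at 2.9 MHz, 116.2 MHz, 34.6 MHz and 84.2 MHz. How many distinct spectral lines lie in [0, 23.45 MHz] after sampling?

fs/2 = 23.45 MHz.
2.9 MHz ≤ fs/2 = 23.45 MHz, passes unchanged.
116.2 MHz mod fs = 22.4 MHz.
22.4 MHz ≤ fs/2 = 23.45 MHz, appears at 22.4 MHz.
34.6 MHz > fs/2 = 23.45 MHz, folds to fs − 34.6 MHz = 12.3 MHz.
84.2 MHz mod fs = 37.3 MHz.
37.3 MHz > fs/2 = 23.45 MHz, folds to fs − 37.3 MHz = 9.6 MHz.
Distinct values: {2.9 MHz, 9.6 MHz, 12.3 MHz, 22.4 MHz} → 4.

4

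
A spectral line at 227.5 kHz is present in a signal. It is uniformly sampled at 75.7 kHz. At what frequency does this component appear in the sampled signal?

0.4 kHz

227.5 kHz mod fs = 0.4 kHz.
0.4 kHz ≤ fs/2 = 37.85 kHz, appears at 0.4 kHz.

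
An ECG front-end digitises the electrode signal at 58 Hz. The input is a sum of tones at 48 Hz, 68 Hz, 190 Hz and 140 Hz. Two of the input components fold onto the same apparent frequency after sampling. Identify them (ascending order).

48 Hz, 68 Hz

fs/2 = 29 Hz.
48 Hz > fs/2 = 29 Hz, folds to fs − 48 Hz = 10 Hz.
68 Hz mod fs = 10 Hz.
10 Hz ≤ fs/2 = 29 Hz, appears at 10 Hz.
190 Hz mod fs = 16 Hz.
16 Hz ≤ fs/2 = 29 Hz, appears at 16 Hz.
140 Hz mod fs = 24 Hz.
24 Hz ≤ fs/2 = 29 Hz, appears at 24 Hz.
48 Hz and 68 Hz both map to 10 Hz.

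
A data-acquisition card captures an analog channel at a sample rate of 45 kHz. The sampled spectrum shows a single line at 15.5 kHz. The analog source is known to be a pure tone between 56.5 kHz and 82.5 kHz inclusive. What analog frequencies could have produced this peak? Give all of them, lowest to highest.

Frequencies that alias to 15.5 kHz are k·fs ± 15.5 kHz for integer k ≥ 0.
k=0: 15.5 kHz.
k=1: 29.5 kHz, 60.5 kHz.
k=2: 74.5 kHz, 105.5 kHz.
k=3: 119.5 kHz, 150.5 kHz.
Within [56.5 kHz, 82.5 kHz]: 60.5 kHz, 74.5 kHz.

60.5 kHz, 74.5 kHz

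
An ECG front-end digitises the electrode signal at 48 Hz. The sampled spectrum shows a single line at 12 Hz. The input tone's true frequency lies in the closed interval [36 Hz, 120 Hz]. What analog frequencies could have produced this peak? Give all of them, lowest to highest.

Frequencies that alias to 12 Hz are k·fs ± 12 Hz for integer k ≥ 0.
k=0: 12 Hz.
k=1: 36 Hz, 60 Hz.
k=2: 84 Hz, 108 Hz.
k=3: 132 Hz, 156 Hz.
Within [36 Hz, 120 Hz]: 36 Hz, 60 Hz, 84 Hz, 108 Hz.

36 Hz, 60 Hz, 84 Hz, 108 Hz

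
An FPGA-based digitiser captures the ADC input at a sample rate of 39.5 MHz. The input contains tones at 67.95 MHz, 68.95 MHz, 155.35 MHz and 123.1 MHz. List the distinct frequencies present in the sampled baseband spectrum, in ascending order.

2.65 MHz, 4.6 MHz, 10.05 MHz, 11.05 MHz

fs/2 = 19.75 MHz.
67.95 MHz mod fs = 28.45 MHz.
28.45 MHz > fs/2 = 19.75 MHz, folds to fs − 28.45 MHz = 11.05 MHz.
68.95 MHz mod fs = 29.45 MHz.
29.45 MHz > fs/2 = 19.75 MHz, folds to fs − 29.45 MHz = 10.05 MHz.
155.35 MHz mod fs = 36.85 MHz.
36.85 MHz > fs/2 = 19.75 MHz, folds to fs − 36.85 MHz = 2.65 MHz.
123.1 MHz mod fs = 4.6 MHz.
4.6 MHz ≤ fs/2 = 19.75 MHz, appears at 4.6 MHz.
Distinct values: {2.65 MHz, 4.6 MHz, 10.05 MHz, 11.05 MHz}.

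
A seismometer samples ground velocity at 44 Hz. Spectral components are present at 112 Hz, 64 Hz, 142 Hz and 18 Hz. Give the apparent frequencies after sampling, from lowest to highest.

10 Hz, 18 Hz, 20 Hz

fs/2 = 22 Hz.
112 Hz mod fs = 24 Hz.
24 Hz > fs/2 = 22 Hz, folds to fs − 24 Hz = 20 Hz.
64 Hz mod fs = 20 Hz.
20 Hz ≤ fs/2 = 22 Hz, appears at 20 Hz.
142 Hz mod fs = 10 Hz.
10 Hz ≤ fs/2 = 22 Hz, appears at 10 Hz.
18 Hz ≤ fs/2 = 22 Hz, passes unchanged.
Distinct values: {10 Hz, 18 Hz, 20 Hz}.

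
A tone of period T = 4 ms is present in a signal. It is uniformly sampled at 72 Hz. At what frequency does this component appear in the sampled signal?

T = 4 ms → f = 1/T = 250 Hz.
250 Hz mod fs = 34 Hz.
34 Hz ≤ fs/2 = 36 Hz, appears at 34 Hz.

34 Hz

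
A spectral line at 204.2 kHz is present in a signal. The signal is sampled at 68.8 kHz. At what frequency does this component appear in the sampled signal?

2.2 kHz

204.2 kHz mod fs = 66.6 kHz.
66.6 kHz > fs/2 = 34.4 kHz, folds to fs − 66.6 kHz = 2.2 kHz.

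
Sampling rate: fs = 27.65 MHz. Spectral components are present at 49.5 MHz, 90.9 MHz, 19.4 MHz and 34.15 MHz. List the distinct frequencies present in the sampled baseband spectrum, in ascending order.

5.8 MHz, 6.5 MHz, 7.95 MHz, 8.25 MHz

fs/2 = 13.825 MHz.
49.5 MHz mod fs = 21.85 MHz.
21.85 MHz > fs/2 = 13.825 MHz, folds to fs − 21.85 MHz = 5.8 MHz.
90.9 MHz mod fs = 7.95 MHz.
7.95 MHz ≤ fs/2 = 13.825 MHz, appears at 7.95 MHz.
19.4 MHz > fs/2 = 13.825 MHz, folds to fs − 19.4 MHz = 8.25 MHz.
34.15 MHz mod fs = 6.5 MHz.
6.5 MHz ≤ fs/2 = 13.825 MHz, appears at 6.5 MHz.
Distinct values: {5.8 MHz, 6.5 MHz, 7.95 MHz, 8.25 MHz}.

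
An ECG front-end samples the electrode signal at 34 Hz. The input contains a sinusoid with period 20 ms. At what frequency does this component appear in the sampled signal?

T = 20 ms → f = 1/T = 50 Hz.
50 Hz mod fs = 16 Hz.
16 Hz ≤ fs/2 = 17 Hz, appears at 16 Hz.

16 Hz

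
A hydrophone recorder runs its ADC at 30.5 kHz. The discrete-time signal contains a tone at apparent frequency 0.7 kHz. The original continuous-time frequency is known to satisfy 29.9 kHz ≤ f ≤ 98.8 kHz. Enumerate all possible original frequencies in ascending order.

31.2 kHz, 60.3 kHz, 61.7 kHz, 90.8 kHz, 92.2 kHz

Frequencies that alias to 0.7 kHz are k·fs ± 0.7 kHz for integer k ≥ 0.
k=0: 0.7 kHz.
k=1: 29.8 kHz, 31.2 kHz.
k=2: 60.3 kHz, 61.7 kHz.
k=3: 90.8 kHz, 92.2 kHz.
k=4: 121.3 kHz, 122.7 kHz.
Within [29.9 kHz, 98.8 kHz]: 31.2 kHz, 60.3 kHz, 61.7 kHz, 90.8 kHz, 92.2 kHz.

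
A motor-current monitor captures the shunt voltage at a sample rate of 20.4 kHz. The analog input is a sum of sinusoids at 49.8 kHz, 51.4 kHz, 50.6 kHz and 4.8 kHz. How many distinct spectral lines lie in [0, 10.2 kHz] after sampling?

3

fs/2 = 10.2 kHz.
49.8 kHz mod fs = 9 kHz.
9 kHz ≤ fs/2 = 10.2 kHz, appears at 9 kHz.
51.4 kHz mod fs = 10.6 kHz.
10.6 kHz > fs/2 = 10.2 kHz, folds to fs − 10.6 kHz = 9.8 kHz.
50.6 kHz mod fs = 9.8 kHz.
9.8 kHz ≤ fs/2 = 10.2 kHz, appears at 9.8 kHz.
4.8 kHz ≤ fs/2 = 10.2 kHz, passes unchanged.
Distinct values: {4.8 kHz, 9 kHz, 9.8 kHz} → 3.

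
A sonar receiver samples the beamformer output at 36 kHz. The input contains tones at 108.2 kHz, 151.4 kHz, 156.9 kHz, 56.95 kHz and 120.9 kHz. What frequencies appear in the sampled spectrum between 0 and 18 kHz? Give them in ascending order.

0.2 kHz, 7.4 kHz, 12.9 kHz, 15.05 kHz

fs/2 = 18 kHz.
108.2 kHz mod fs = 0.2 kHz.
0.2 kHz ≤ fs/2 = 18 kHz, appears at 0.2 kHz.
151.4 kHz mod fs = 7.4 kHz.
7.4 kHz ≤ fs/2 = 18 kHz, appears at 7.4 kHz.
156.9 kHz mod fs = 12.9 kHz.
12.9 kHz ≤ fs/2 = 18 kHz, appears at 12.9 kHz.
56.95 kHz mod fs = 20.95 kHz.
20.95 kHz > fs/2 = 18 kHz, folds to fs − 20.95 kHz = 15.05 kHz.
120.9 kHz mod fs = 12.9 kHz.
12.9 kHz ≤ fs/2 = 18 kHz, appears at 12.9 kHz.
Distinct values: {0.2 kHz, 7.4 kHz, 12.9 kHz, 15.05 kHz}.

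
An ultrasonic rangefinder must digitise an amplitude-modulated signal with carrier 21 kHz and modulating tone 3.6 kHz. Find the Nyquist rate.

AM sidebands sit at fc ± fm = 17.4 kHz and 24.6 kHz.
Highest-frequency component: 24.6 kHz.
Nyquist rate = 2 × 24.6 kHz = 49.2 kHz.

49.2 kHz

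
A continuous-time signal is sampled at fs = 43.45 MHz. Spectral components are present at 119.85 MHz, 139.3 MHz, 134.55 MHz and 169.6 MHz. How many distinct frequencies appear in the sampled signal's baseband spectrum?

3

fs/2 = 21.725 MHz.
119.85 MHz mod fs = 32.95 MHz.
32.95 MHz > fs/2 = 21.725 MHz, folds to fs − 32.95 MHz = 10.5 MHz.
139.3 MHz mod fs = 8.95 MHz.
8.95 MHz ≤ fs/2 = 21.725 MHz, appears at 8.95 MHz.
134.55 MHz mod fs = 4.2 MHz.
4.2 MHz ≤ fs/2 = 21.725 MHz, appears at 4.2 MHz.
169.6 MHz mod fs = 39.25 MHz.
39.25 MHz > fs/2 = 21.725 MHz, folds to fs − 39.25 MHz = 4.2 MHz.
Distinct values: {4.2 MHz, 8.95 MHz, 10.5 MHz} → 3.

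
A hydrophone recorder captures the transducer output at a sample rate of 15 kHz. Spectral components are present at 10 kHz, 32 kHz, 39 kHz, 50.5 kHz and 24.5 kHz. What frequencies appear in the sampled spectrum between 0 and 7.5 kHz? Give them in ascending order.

fs/2 = 7.5 kHz.
10 kHz > fs/2 = 7.5 kHz, folds to fs − 10 kHz = 5 kHz.
32 kHz mod fs = 2 kHz.
2 kHz ≤ fs/2 = 7.5 kHz, appears at 2 kHz.
39 kHz mod fs = 9 kHz.
9 kHz > fs/2 = 7.5 kHz, folds to fs − 9 kHz = 6 kHz.
50.5 kHz mod fs = 5.5 kHz.
5.5 kHz ≤ fs/2 = 7.5 kHz, appears at 5.5 kHz.
24.5 kHz mod fs = 9.5 kHz.
9.5 kHz > fs/2 = 7.5 kHz, folds to fs − 9.5 kHz = 5.5 kHz.
Distinct values: {2 kHz, 5 kHz, 5.5 kHz, 6 kHz}.

2 kHz, 5 kHz, 5.5 kHz, 6 kHz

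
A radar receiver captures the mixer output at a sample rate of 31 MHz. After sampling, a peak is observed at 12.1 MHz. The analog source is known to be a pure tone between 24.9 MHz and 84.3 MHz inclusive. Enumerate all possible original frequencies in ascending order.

Frequencies that alias to 12.1 MHz are k·fs ± 12.1 MHz for integer k ≥ 0.
k=0: 12.1 MHz.
k=1: 18.9 MHz, 43.1 MHz.
k=2: 49.9 MHz, 74.1 MHz.
k=3: 80.9 MHz, 105.1 MHz.
k=4: 111.9 MHz, 136.1 MHz.
Within [24.9 MHz, 84.3 MHz]: 43.1 MHz, 49.9 MHz, 74.1 MHz, 80.9 MHz.

43.1 MHz, 49.9 MHz, 74.1 MHz, 80.9 MHz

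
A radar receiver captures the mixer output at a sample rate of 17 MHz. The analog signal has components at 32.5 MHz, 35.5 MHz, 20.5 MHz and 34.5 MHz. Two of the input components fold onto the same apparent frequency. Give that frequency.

1.5 MHz

fs/2 = 8.5 MHz.
32.5 MHz mod fs = 15.5 MHz.
15.5 MHz > fs/2 = 8.5 MHz, folds to fs − 15.5 MHz = 1.5 MHz.
35.5 MHz mod fs = 1.5 MHz.
1.5 MHz ≤ fs/2 = 8.5 MHz, appears at 1.5 MHz.
20.5 MHz mod fs = 3.5 MHz.
3.5 MHz ≤ fs/2 = 8.5 MHz, appears at 3.5 MHz.
34.5 MHz mod fs = 0.5 MHz.
0.5 MHz ≤ fs/2 = 8.5 MHz, appears at 0.5 MHz.
32.5 MHz and 35.5 MHz both map to 1.5 MHz.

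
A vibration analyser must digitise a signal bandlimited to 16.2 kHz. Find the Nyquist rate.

32.4 kHz

Nyquist rate = 2 × 16.2 kHz = 32.4 kHz.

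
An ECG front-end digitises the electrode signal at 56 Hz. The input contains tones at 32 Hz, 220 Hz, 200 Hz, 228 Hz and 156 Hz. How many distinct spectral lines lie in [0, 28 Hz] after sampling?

fs/2 = 28 Hz.
32 Hz > fs/2 = 28 Hz, folds to fs − 32 Hz = 24 Hz.
220 Hz mod fs = 52 Hz.
52 Hz > fs/2 = 28 Hz, folds to fs − 52 Hz = 4 Hz.
200 Hz mod fs = 32 Hz.
32 Hz > fs/2 = 28 Hz, folds to fs − 32 Hz = 24 Hz.
228 Hz mod fs = 4 Hz.
4 Hz ≤ fs/2 = 28 Hz, appears at 4 Hz.
156 Hz mod fs = 44 Hz.
44 Hz > fs/2 = 28 Hz, folds to fs − 44 Hz = 12 Hz.
Distinct values: {4 Hz, 12 Hz, 24 Hz} → 3.

3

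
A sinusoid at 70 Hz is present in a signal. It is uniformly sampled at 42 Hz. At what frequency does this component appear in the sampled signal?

70 Hz mod fs = 28 Hz.
28 Hz > fs/2 = 21 Hz, folds to fs − 28 Hz = 14 Hz.

14 Hz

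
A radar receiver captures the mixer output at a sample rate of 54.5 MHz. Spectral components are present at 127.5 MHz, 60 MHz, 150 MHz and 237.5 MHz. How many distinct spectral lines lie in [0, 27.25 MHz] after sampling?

4

fs/2 = 27.25 MHz.
127.5 MHz mod fs = 18.5 MHz.
18.5 MHz ≤ fs/2 = 27.25 MHz, appears at 18.5 MHz.
60 MHz mod fs = 5.5 MHz.
5.5 MHz ≤ fs/2 = 27.25 MHz, appears at 5.5 MHz.
150 MHz mod fs = 41 MHz.
41 MHz > fs/2 = 27.25 MHz, folds to fs − 41 MHz = 13.5 MHz.
237.5 MHz mod fs = 19.5 MHz.
19.5 MHz ≤ fs/2 = 27.25 MHz, appears at 19.5 MHz.
Distinct values: {5.5 MHz, 13.5 MHz, 18.5 MHz, 19.5 MHz} → 4.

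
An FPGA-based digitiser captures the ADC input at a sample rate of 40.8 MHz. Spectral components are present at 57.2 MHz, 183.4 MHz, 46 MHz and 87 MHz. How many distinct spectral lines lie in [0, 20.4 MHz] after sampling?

4

fs/2 = 20.4 MHz.
57.2 MHz mod fs = 16.4 MHz.
16.4 MHz ≤ fs/2 = 20.4 MHz, appears at 16.4 MHz.
183.4 MHz mod fs = 20.2 MHz.
20.2 MHz ≤ fs/2 = 20.4 MHz, appears at 20.2 MHz.
46 MHz mod fs = 5.2 MHz.
5.2 MHz ≤ fs/2 = 20.4 MHz, appears at 5.2 MHz.
87 MHz mod fs = 5.4 MHz.
5.4 MHz ≤ fs/2 = 20.4 MHz, appears at 5.4 MHz.
Distinct values: {5.2 MHz, 5.4 MHz, 16.4 MHz, 20.2 MHz} → 4.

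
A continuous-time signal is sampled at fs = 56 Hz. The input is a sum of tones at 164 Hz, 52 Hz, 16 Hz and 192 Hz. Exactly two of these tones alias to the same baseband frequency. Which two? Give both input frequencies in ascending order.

52 Hz, 164 Hz

fs/2 = 28 Hz.
164 Hz mod fs = 52 Hz.
52 Hz > fs/2 = 28 Hz, folds to fs − 52 Hz = 4 Hz.
52 Hz > fs/2 = 28 Hz, folds to fs − 52 Hz = 4 Hz.
16 Hz ≤ fs/2 = 28 Hz, passes unchanged.
192 Hz mod fs = 24 Hz.
24 Hz ≤ fs/2 = 28 Hz, appears at 24 Hz.
52 Hz and 164 Hz both map to 4 Hz.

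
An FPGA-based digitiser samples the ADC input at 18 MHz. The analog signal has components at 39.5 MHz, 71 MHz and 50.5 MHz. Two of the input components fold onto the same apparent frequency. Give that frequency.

3.5 MHz

fs/2 = 9 MHz.
39.5 MHz mod fs = 3.5 MHz.
3.5 MHz ≤ fs/2 = 9 MHz, appears at 3.5 MHz.
71 MHz mod fs = 17 MHz.
17 MHz > fs/2 = 9 MHz, folds to fs − 17 MHz = 1 MHz.
50.5 MHz mod fs = 14.5 MHz.
14.5 MHz > fs/2 = 9 MHz, folds to fs − 14.5 MHz = 3.5 MHz.
39.5 MHz and 50.5 MHz both map to 3.5 MHz.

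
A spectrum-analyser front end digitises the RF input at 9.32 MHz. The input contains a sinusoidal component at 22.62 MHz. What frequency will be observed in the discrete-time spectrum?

22.62 MHz mod fs = 3.98 MHz.
3.98 MHz ≤ fs/2 = 4.66 MHz, appears at 3.98 MHz.

3.98 MHz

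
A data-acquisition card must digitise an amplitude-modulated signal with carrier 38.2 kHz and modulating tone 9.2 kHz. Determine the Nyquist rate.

AM sidebands sit at fc ± fm = 29 kHz and 47.4 kHz.
Highest-frequency component: 47.4 kHz.
Nyquist rate = 2 × 47.4 kHz = 94.8 kHz.

94.8 kHz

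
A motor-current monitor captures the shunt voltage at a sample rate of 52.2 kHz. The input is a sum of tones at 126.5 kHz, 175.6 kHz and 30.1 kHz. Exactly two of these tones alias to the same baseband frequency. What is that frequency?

fs/2 = 26.1 kHz.
126.5 kHz mod fs = 22.1 kHz.
22.1 kHz ≤ fs/2 = 26.1 kHz, appears at 22.1 kHz.
175.6 kHz mod fs = 19 kHz.
19 kHz ≤ fs/2 = 26.1 kHz, appears at 19 kHz.
30.1 kHz > fs/2 = 26.1 kHz, folds to fs − 30.1 kHz = 22.1 kHz.
30.1 kHz and 126.5 kHz both map to 22.1 kHz.

22.1 kHz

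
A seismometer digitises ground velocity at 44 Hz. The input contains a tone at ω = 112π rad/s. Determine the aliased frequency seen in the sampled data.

ω = 112π rad/s → f = ω/(2π) = 56 Hz.
56 Hz mod fs = 12 Hz.
12 Hz ≤ fs/2 = 22 Hz, appears at 12 Hz.

12 Hz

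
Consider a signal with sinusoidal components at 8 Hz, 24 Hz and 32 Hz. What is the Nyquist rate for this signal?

64 Hz

Highest-frequency component: 32 Hz.
Nyquist rate = 2 × 32 Hz = 64 Hz.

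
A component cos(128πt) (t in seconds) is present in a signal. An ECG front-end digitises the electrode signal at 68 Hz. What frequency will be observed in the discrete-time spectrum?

4 Hz

ω = 128π rad/s → f = ω/(2π) = 64 Hz.
64 Hz > fs/2 = 34 Hz, folds to fs − 64 Hz = 4 Hz.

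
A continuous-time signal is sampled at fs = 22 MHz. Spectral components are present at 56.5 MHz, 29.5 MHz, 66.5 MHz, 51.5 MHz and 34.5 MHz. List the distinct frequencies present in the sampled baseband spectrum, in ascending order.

0.5 MHz, 7.5 MHz, 9.5 MHz

fs/2 = 11 MHz.
56.5 MHz mod fs = 12.5 MHz.
12.5 MHz > fs/2 = 11 MHz, folds to fs − 12.5 MHz = 9.5 MHz.
29.5 MHz mod fs = 7.5 MHz.
7.5 MHz ≤ fs/2 = 11 MHz, appears at 7.5 MHz.
66.5 MHz mod fs = 0.5 MHz.
0.5 MHz ≤ fs/2 = 11 MHz, appears at 0.5 MHz.
51.5 MHz mod fs = 7.5 MHz.
7.5 MHz ≤ fs/2 = 11 MHz, appears at 7.5 MHz.
34.5 MHz mod fs = 12.5 MHz.
12.5 MHz > fs/2 = 11 MHz, folds to fs − 12.5 MHz = 9.5 MHz.
Distinct values: {0.5 MHz, 7.5 MHz, 9.5 MHz}.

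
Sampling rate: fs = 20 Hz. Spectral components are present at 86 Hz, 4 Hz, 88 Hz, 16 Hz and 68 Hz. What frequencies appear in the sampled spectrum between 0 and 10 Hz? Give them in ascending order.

fs/2 = 10 Hz.
86 Hz mod fs = 6 Hz.
6 Hz ≤ fs/2 = 10 Hz, appears at 6 Hz.
4 Hz ≤ fs/2 = 10 Hz, passes unchanged.
88 Hz mod fs = 8 Hz.
8 Hz ≤ fs/2 = 10 Hz, appears at 8 Hz.
16 Hz > fs/2 = 10 Hz, folds to fs − 16 Hz = 4 Hz.
68 Hz mod fs = 8 Hz.
8 Hz ≤ fs/2 = 10 Hz, appears at 8 Hz.
Distinct values: {4 Hz, 6 Hz, 8 Hz}.

4 Hz, 6 Hz, 8 Hz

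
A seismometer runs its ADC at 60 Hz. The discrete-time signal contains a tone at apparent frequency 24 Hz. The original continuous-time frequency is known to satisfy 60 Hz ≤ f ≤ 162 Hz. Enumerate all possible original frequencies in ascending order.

Frequencies that alias to 24 Hz are k·fs ± 24 Hz for integer k ≥ 0.
k=0: 24 Hz.
k=1: 36 Hz, 84 Hz.
k=2: 96 Hz, 144 Hz.
k=3: 156 Hz, 204 Hz.
k=4: 216 Hz, 264 Hz.
Within [60 Hz, 162 Hz]: 84 Hz, 96 Hz, 144 Hz, 156 Hz.

84 Hz, 96 Hz, 144 Hz, 156 Hz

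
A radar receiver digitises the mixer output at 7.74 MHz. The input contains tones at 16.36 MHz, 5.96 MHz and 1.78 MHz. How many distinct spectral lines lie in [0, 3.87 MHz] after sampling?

fs/2 = 3.87 MHz.
16.36 MHz mod fs = 0.88 MHz.
0.88 MHz ≤ fs/2 = 3.87 MHz, appears at 0.88 MHz.
5.96 MHz > fs/2 = 3.87 MHz, folds to fs − 5.96 MHz = 1.78 MHz.
1.78 MHz ≤ fs/2 = 3.87 MHz, passes unchanged.
Distinct values: {0.88 MHz, 1.78 MHz} → 2.

2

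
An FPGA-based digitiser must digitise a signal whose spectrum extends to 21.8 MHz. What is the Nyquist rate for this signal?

43.6 MHz

Nyquist rate = 2 × 21.8 MHz = 43.6 MHz.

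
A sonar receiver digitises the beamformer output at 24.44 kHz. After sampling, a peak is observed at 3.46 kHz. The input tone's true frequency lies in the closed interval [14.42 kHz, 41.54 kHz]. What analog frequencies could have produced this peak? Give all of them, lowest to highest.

Frequencies that alias to 3.46 kHz are k·fs ± 3.46 kHz for integer k ≥ 0.
k=0: 3.46 kHz.
k=1: 20.98 kHz, 27.9 kHz.
k=2: 45.42 kHz, 52.34 kHz.
Within [14.42 kHz, 41.54 kHz]: 20.98 kHz, 27.9 kHz.

20.98 kHz, 27.9 kHz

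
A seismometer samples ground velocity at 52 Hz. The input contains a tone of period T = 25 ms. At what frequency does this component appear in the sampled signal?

T = 25 ms → f = 1/T = 40 Hz.
40 Hz > fs/2 = 26 Hz, folds to fs − 40 Hz = 12 Hz.

12 Hz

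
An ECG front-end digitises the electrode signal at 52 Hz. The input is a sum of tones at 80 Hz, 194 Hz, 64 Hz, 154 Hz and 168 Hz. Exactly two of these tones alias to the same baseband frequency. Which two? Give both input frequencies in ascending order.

64 Hz, 168 Hz

fs/2 = 26 Hz.
80 Hz mod fs = 28 Hz.
28 Hz > fs/2 = 26 Hz, folds to fs − 28 Hz = 24 Hz.
194 Hz mod fs = 38 Hz.
38 Hz > fs/2 = 26 Hz, folds to fs − 38 Hz = 14 Hz.
64 Hz mod fs = 12 Hz.
12 Hz ≤ fs/2 = 26 Hz, appears at 12 Hz.
154 Hz mod fs = 50 Hz.
50 Hz > fs/2 = 26 Hz, folds to fs − 50 Hz = 2 Hz.
168 Hz mod fs = 12 Hz.
12 Hz ≤ fs/2 = 26 Hz, appears at 12 Hz.
64 Hz and 168 Hz both map to 12 Hz.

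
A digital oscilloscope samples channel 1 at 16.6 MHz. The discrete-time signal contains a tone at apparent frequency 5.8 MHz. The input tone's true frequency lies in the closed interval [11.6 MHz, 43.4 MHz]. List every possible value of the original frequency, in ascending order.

22.4 MHz, 27.4 MHz, 39 MHz

Frequencies that alias to 5.8 MHz are k·fs ± 5.8 MHz for integer k ≥ 0.
k=0: 5.8 MHz.
k=1: 10.8 MHz, 22.4 MHz.
k=2: 27.4 MHz, 39 MHz.
k=3: 44 MHz, 55.6 MHz.
Within [11.6 MHz, 43.4 MHz]: 22.4 MHz, 27.4 MHz, 39 MHz.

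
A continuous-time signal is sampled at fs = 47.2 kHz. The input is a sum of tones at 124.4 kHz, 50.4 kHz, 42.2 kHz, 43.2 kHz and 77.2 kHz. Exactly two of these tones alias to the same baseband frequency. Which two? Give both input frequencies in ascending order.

77.2 kHz, 124.4 kHz

fs/2 = 23.6 kHz.
124.4 kHz mod fs = 30 kHz.
30 kHz > fs/2 = 23.6 kHz, folds to fs − 30 kHz = 17.2 kHz.
50.4 kHz mod fs = 3.2 kHz.
3.2 kHz ≤ fs/2 = 23.6 kHz, appears at 3.2 kHz.
42.2 kHz > fs/2 = 23.6 kHz, folds to fs − 42.2 kHz = 5 kHz.
43.2 kHz > fs/2 = 23.6 kHz, folds to fs − 43.2 kHz = 4 kHz.
77.2 kHz mod fs = 30 kHz.
30 kHz > fs/2 = 23.6 kHz, folds to fs − 30 kHz = 17.2 kHz.
77.2 kHz and 124.4 kHz both map to 17.2 kHz.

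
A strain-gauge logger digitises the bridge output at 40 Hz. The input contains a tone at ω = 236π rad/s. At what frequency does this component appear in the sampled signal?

ω = 236π rad/s → f = ω/(2π) = 118 Hz.
118 Hz mod fs = 38 Hz.
38 Hz > fs/2 = 20 Hz, folds to fs − 38 Hz = 2 Hz.

2 Hz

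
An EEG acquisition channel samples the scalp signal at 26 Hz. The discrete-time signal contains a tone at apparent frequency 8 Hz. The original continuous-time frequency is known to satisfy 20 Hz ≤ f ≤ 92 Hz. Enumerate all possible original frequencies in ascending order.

34 Hz, 44 Hz, 60 Hz, 70 Hz, 86 Hz

Frequencies that alias to 8 Hz are k·fs ± 8 Hz for integer k ≥ 0.
k=0: 8 Hz.
k=1: 18 Hz, 34 Hz.
k=2: 44 Hz, 60 Hz.
k=3: 70 Hz, 86 Hz.
k=4: 96 Hz, 112 Hz.
Within [20 Hz, 92 Hz]: 34 Hz, 44 Hz, 60 Hz, 70 Hz, 86 Hz.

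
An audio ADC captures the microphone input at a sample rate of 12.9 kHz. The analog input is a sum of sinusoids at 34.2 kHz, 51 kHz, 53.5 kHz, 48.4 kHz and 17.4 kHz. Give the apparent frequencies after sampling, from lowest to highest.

0.6 kHz, 1.9 kHz, 3.2 kHz, 4.5 kHz

fs/2 = 6.45 kHz.
34.2 kHz mod fs = 8.4 kHz.
8.4 kHz > fs/2 = 6.45 kHz, folds to fs − 8.4 kHz = 4.5 kHz.
51 kHz mod fs = 12.3 kHz.
12.3 kHz > fs/2 = 6.45 kHz, folds to fs − 12.3 kHz = 0.6 kHz.
53.5 kHz mod fs = 1.9 kHz.
1.9 kHz ≤ fs/2 = 6.45 kHz, appears at 1.9 kHz.
48.4 kHz mod fs = 9.7 kHz.
9.7 kHz > fs/2 = 6.45 kHz, folds to fs − 9.7 kHz = 3.2 kHz.
17.4 kHz mod fs = 4.5 kHz.
4.5 kHz ≤ fs/2 = 6.45 kHz, appears at 4.5 kHz.
Distinct values: {0.6 kHz, 1.9 kHz, 3.2 kHz, 4.5 kHz}.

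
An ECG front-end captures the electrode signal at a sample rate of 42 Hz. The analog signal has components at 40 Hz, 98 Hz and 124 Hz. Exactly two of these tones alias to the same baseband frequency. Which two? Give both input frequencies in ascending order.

40 Hz, 124 Hz

fs/2 = 21 Hz.
40 Hz > fs/2 = 21 Hz, folds to fs − 40 Hz = 2 Hz.
98 Hz mod fs = 14 Hz.
14 Hz ≤ fs/2 = 21 Hz, appears at 14 Hz.
124 Hz mod fs = 40 Hz.
40 Hz > fs/2 = 21 Hz, folds to fs − 40 Hz = 2 Hz.
40 Hz and 124 Hz both map to 2 Hz.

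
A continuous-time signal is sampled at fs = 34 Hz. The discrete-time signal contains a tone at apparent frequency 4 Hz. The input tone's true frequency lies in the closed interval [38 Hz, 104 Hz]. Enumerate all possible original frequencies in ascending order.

38 Hz, 64 Hz, 72 Hz, 98 Hz

Frequencies that alias to 4 Hz are k·fs ± 4 Hz for integer k ≥ 0.
k=0: 4 Hz.
k=1: 30 Hz, 38 Hz.
k=2: 64 Hz, 72 Hz.
k=3: 98 Hz, 106 Hz.
k=4: 132 Hz, 140 Hz.
Within [38 Hz, 104 Hz]: 38 Hz, 64 Hz, 72 Hz, 98 Hz.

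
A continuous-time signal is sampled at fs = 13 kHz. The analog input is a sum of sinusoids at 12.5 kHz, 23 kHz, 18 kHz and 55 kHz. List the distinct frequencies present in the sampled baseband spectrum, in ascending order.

0.5 kHz, 3 kHz, 5 kHz

fs/2 = 6.5 kHz.
12.5 kHz > fs/2 = 6.5 kHz, folds to fs − 12.5 kHz = 0.5 kHz.
23 kHz mod fs = 10 kHz.
10 kHz > fs/2 = 6.5 kHz, folds to fs − 10 kHz = 3 kHz.
18 kHz mod fs = 5 kHz.
5 kHz ≤ fs/2 = 6.5 kHz, appears at 5 kHz.
55 kHz mod fs = 3 kHz.
3 kHz ≤ fs/2 = 6.5 kHz, appears at 3 kHz.
Distinct values: {0.5 kHz, 3 kHz, 5 kHz}.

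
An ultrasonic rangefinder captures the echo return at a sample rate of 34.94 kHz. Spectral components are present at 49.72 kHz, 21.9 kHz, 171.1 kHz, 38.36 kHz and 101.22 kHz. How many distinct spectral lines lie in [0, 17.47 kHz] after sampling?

4

fs/2 = 17.47 kHz.
49.72 kHz mod fs = 14.78 kHz.
14.78 kHz ≤ fs/2 = 17.47 kHz, appears at 14.78 kHz.
21.9 kHz > fs/2 = 17.47 kHz, folds to fs − 21.9 kHz = 13.04 kHz.
171.1 kHz mod fs = 31.34 kHz.
31.34 kHz > fs/2 = 17.47 kHz, folds to fs − 31.34 kHz = 3.6 kHz.
38.36 kHz mod fs = 3.42 kHz.
3.42 kHz ≤ fs/2 = 17.47 kHz, appears at 3.42 kHz.
101.22 kHz mod fs = 31.34 kHz.
31.34 kHz > fs/2 = 17.47 kHz, folds to fs − 31.34 kHz = 3.6 kHz.
Distinct values: {3.42 kHz, 3.6 kHz, 13.04 kHz, 14.78 kHz} → 4.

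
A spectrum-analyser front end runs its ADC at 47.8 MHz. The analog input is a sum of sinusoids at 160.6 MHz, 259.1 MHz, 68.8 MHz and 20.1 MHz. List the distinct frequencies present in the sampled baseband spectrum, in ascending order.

fs/2 = 23.9 MHz.
160.6 MHz mod fs = 17.2 MHz.
17.2 MHz ≤ fs/2 = 23.9 MHz, appears at 17.2 MHz.
259.1 MHz mod fs = 20.1 MHz.
20.1 MHz ≤ fs/2 = 23.9 MHz, appears at 20.1 MHz.
68.8 MHz mod fs = 21 MHz.
21 MHz ≤ fs/2 = 23.9 MHz, appears at 21 MHz.
20.1 MHz ≤ fs/2 = 23.9 MHz, passes unchanged.
Distinct values: {17.2 MHz, 20.1 MHz, 21 MHz}.

17.2 MHz, 20.1 MHz, 21 MHz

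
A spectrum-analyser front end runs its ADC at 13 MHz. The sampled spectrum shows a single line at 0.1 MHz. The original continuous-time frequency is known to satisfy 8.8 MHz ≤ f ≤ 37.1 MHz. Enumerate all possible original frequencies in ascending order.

12.9 MHz, 13.1 MHz, 25.9 MHz, 26.1 MHz

Frequencies that alias to 0.1 MHz are k·fs ± 0.1 MHz for integer k ≥ 0.
k=0: 0.1 MHz.
k=1: 12.9 MHz, 13.1 MHz.
k=2: 25.9 MHz, 26.1 MHz.
k=3: 38.9 MHz, 39.1 MHz.
Within [8.8 MHz, 37.1 MHz]: 12.9 MHz, 13.1 MHz, 25.9 MHz, 26.1 MHz.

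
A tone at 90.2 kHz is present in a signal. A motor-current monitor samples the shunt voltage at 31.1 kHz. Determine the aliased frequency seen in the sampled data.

3.1 kHz

90.2 kHz mod fs = 28 kHz.
28 kHz > fs/2 = 15.55 kHz, folds to fs − 28 kHz = 3.1 kHz.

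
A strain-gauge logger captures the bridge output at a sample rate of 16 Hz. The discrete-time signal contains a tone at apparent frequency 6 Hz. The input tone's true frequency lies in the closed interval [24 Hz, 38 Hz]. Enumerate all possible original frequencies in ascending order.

26 Hz, 38 Hz

Frequencies that alias to 6 Hz are k·fs ± 6 Hz for integer k ≥ 0.
k=0: 6 Hz.
k=1: 10 Hz, 22 Hz.
k=2: 26 Hz, 38 Hz.
k=3: 42 Hz, 54 Hz.
Within [24 Hz, 38 Hz]: 26 Hz, 38 Hz.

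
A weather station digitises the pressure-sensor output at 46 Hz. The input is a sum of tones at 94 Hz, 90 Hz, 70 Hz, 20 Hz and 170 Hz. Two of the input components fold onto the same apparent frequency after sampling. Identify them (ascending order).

90 Hz, 94 Hz

fs/2 = 23 Hz.
94 Hz mod fs = 2 Hz.
2 Hz ≤ fs/2 = 23 Hz, appears at 2 Hz.
90 Hz mod fs = 44 Hz.
44 Hz > fs/2 = 23 Hz, folds to fs − 44 Hz = 2 Hz.
70 Hz mod fs = 24 Hz.
24 Hz > fs/2 = 23 Hz, folds to fs − 24 Hz = 22 Hz.
20 Hz ≤ fs/2 = 23 Hz, passes unchanged.
170 Hz mod fs = 32 Hz.
32 Hz > fs/2 = 23 Hz, folds to fs − 32 Hz = 14 Hz.
90 Hz and 94 Hz both map to 2 Hz.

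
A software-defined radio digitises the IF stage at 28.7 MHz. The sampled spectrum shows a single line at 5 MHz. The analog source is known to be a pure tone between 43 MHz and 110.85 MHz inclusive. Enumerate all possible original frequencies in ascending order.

Frequencies that alias to 5 MHz are k·fs ± 5 MHz for integer k ≥ 0.
k=0: 5 MHz.
k=1: 23.7 MHz, 33.7 MHz.
k=2: 52.4 MHz, 62.4 MHz.
k=3: 81.1 MHz, 91.1 MHz.
k=4: 109.8 MHz, 119.8 MHz.
k=5: 138.5 MHz, 148.5 MHz.
Within [43 MHz, 110.85 MHz]: 52.4 MHz, 62.4 MHz, 81.1 MHz, 91.1 MHz, 109.8 MHz.

52.4 MHz, 62.4 MHz, 81.1 MHz, 91.1 MHz, 109.8 MHz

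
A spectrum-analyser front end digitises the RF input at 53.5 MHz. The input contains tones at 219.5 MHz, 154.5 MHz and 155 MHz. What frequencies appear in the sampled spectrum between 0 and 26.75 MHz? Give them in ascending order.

5.5 MHz, 6 MHz

fs/2 = 26.75 MHz.
219.5 MHz mod fs = 5.5 MHz.
5.5 MHz ≤ fs/2 = 26.75 MHz, appears at 5.5 MHz.
154.5 MHz mod fs = 47.5 MHz.
47.5 MHz > fs/2 = 26.75 MHz, folds to fs − 47.5 MHz = 6 MHz.
155 MHz mod fs = 48 MHz.
48 MHz > fs/2 = 26.75 MHz, folds to fs − 48 MHz = 5.5 MHz.
Distinct values: {5.5 MHz, 6 MHz}.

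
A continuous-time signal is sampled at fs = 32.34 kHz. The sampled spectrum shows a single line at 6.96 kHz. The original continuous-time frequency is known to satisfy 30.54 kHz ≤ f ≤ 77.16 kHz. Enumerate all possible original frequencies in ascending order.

39.3 kHz, 57.72 kHz, 71.64 kHz

Frequencies that alias to 6.96 kHz are k·fs ± 6.96 kHz for integer k ≥ 0.
k=0: 6.96 kHz.
k=1: 25.38 kHz, 39.3 kHz.
k=2: 57.72 kHz, 71.64 kHz.
k=3: 90.06 kHz, 103.98 kHz.
Within [30.54 kHz, 77.16 kHz]: 39.3 kHz, 57.72 kHz, 71.64 kHz.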